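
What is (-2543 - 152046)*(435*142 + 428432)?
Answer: -75779836978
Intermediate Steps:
(-2543 - 152046)*(435*142 + 428432) = -154589*(61770 + 428432) = -154589*490202 = -75779836978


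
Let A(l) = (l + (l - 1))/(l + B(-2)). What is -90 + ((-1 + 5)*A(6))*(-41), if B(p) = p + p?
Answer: -992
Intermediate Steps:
B(p) = 2*p
A(l) = (-1 + 2*l)/(-4 + l) (A(l) = (l + (l - 1))/(l + 2*(-2)) = (l + (-1 + l))/(l - 4) = (-1 + 2*l)/(-4 + l))
-90 + ((-1 + 5)*A(6))*(-41) = -90 + ((-1 + 5)*((-1 + 2*6)/(-4 + 6)))*(-41) = -90 + (4*((-1 + 12)/2))*(-41) = -90 + (4*((1/2)*11))*(-41) = -90 + (4*(11/2))*(-41) = -90 + 22*(-41) = -90 - 902 = -992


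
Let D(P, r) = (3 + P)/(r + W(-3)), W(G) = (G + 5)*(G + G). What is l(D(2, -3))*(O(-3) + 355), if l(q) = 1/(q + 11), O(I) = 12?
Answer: 1101/32 ≈ 34.406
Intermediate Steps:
W(G) = 2*G*(5 + G) (W(G) = (5 + G)*(2*G) = 2*G*(5 + G))
D(P, r) = (3 + P)/(-12 + r) (D(P, r) = (3 + P)/(r + 2*(-3)*(5 - 3)) = (3 + P)/(r + 2*(-3)*2) = (3 + P)/(r - 12) = (3 + P)/(-12 + r))
l(q) = 1/(11 + q)
l(D(2, -3))*(O(-3) + 355) = (12 + 355)/(11 + (3 + 2)/(-12 - 3)) = 367/(11 + 5/(-15)) = 367/(11 - 1/15*5) = 367/(11 - 1/3) = 367/(32/3) = (3/32)*367 = 1101/32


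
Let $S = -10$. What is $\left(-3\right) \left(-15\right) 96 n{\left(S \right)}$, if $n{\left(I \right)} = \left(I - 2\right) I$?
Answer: $518400$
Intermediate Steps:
$n{\left(I \right)} = I \left(-2 + I\right)$ ($n{\left(I \right)} = \left(-2 + I\right) I = I \left(-2 + I\right)$)
$\left(-3\right) \left(-15\right) 96 n{\left(S \right)} = \left(-3\right) \left(-15\right) 96 \left(- 10 \left(-2 - 10\right)\right) = 45 \cdot 96 \left(\left(-10\right) \left(-12\right)\right) = 4320 \cdot 120 = 518400$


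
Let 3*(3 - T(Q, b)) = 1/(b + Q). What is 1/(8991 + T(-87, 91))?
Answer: 12/107927 ≈ 0.00011119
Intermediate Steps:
T(Q, b) = 3 - 1/(3*(Q + b)) (T(Q, b) = 3 - 1/(3*(b + Q)) = 3 - 1/(3*(Q + b)))
1/(8991 + T(-87, 91)) = 1/(8991 + (-⅓ + 3*(-87) + 3*91)/(-87 + 91)) = 1/(8991 + (-⅓ - 261 + 273)/4) = 1/(8991 + (¼)*(35/3)) = 1/(8991 + 35/12) = 1/(107927/12) = 12/107927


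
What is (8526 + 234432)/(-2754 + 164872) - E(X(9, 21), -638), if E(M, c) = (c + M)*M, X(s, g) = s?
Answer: 458996478/81059 ≈ 5662.5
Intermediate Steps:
E(M, c) = M*(M + c) (E(M, c) = (M + c)*M = M*(M + c))
(8526 + 234432)/(-2754 + 164872) - E(X(9, 21), -638) = (8526 + 234432)/(-2754 + 164872) - 9*(9 - 638) = 242958/162118 - 9*(-629) = 242958*(1/162118) - 1*(-5661) = 121479/81059 + 5661 = 458996478/81059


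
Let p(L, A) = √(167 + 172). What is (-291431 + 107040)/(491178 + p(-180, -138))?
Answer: -30189600866/80418609115 + 184391*√339/241255827345 ≈ -0.37539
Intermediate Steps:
p(L, A) = √339
(-291431 + 107040)/(491178 + p(-180, -138)) = (-291431 + 107040)/(491178 + √339) = -184391/(491178 + √339)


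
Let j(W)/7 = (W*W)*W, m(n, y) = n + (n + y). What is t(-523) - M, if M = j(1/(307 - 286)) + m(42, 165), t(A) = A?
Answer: -1021357/1323 ≈ -772.00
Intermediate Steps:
m(n, y) = y + 2*n
j(W) = 7*W³ (j(W) = 7*((W*W)*W) = 7*(W²*W) = 7*W³)
M = 329428/1323 (M = 7*(1/(307 - 286))³ + (165 + 2*42) = 7*(1/21)³ + (165 + 84) = 7*(1/21)³ + 249 = 7*(1/9261) + 249 = 1/1323 + 249 = 329428/1323 ≈ 249.00)
t(-523) - M = -523 - 1*329428/1323 = -523 - 329428/1323 = -1021357/1323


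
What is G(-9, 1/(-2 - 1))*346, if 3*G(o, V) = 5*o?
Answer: -5190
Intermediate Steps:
G(o, V) = 5*o/3 (G(o, V) = (5*o)/3 = 5*o/3)
G(-9, 1/(-2 - 1))*346 = ((5/3)*(-9))*346 = -15*346 = -5190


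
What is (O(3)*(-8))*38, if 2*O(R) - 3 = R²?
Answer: -1824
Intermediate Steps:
O(R) = 3/2 + R²/2
(O(3)*(-8))*38 = ((3/2 + (½)*3²)*(-8))*38 = ((3/2 + (½)*9)*(-8))*38 = ((3/2 + 9/2)*(-8))*38 = (6*(-8))*38 = -48*38 = -1824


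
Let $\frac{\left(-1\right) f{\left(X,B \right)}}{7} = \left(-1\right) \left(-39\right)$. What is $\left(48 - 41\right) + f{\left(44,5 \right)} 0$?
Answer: $7$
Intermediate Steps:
$f{\left(X,B \right)} = -273$ ($f{\left(X,B \right)} = - 7 \left(\left(-1\right) \left(-39\right)\right) = \left(-7\right) 39 = -273$)
$\left(48 - 41\right) + f{\left(44,5 \right)} 0 = \left(48 - 41\right) - 0 = \left(48 - 41\right) + 0 = 7 + 0 = 7$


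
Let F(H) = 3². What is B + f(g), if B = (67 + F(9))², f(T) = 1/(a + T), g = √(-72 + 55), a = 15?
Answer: 1397807/242 - I*√17/242 ≈ 5776.1 - 0.017038*I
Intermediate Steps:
g = I*√17 (g = √(-17) = I*√17 ≈ 4.1231*I)
F(H) = 9
f(T) = 1/(15 + T)
B = 5776 (B = (67 + 9)² = 76² = 5776)
B + f(g) = 5776 + 1/(15 + I*√17)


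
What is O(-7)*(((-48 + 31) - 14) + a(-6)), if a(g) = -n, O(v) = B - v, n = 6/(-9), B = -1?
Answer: -182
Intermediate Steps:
n = -⅔ (n = 6*(-⅑) = -⅔ ≈ -0.66667)
O(v) = -1 - v
a(g) = ⅔ (a(g) = -1*(-⅔) = ⅔)
O(-7)*(((-48 + 31) - 14) + a(-6)) = (-1 - 1*(-7))*(((-48 + 31) - 14) + ⅔) = (-1 + 7)*((-17 - 14) + ⅔) = 6*(-31 + ⅔) = 6*(-91/3) = -182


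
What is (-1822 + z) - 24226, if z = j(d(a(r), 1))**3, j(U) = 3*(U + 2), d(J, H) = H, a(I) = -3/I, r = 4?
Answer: -25319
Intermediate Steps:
j(U) = 6 + 3*U (j(U) = 3*(2 + U) = 6 + 3*U)
z = 729 (z = (6 + 3*1)**3 = (6 + 3)**3 = 9**3 = 729)
(-1822 + z) - 24226 = (-1822 + 729) - 24226 = -1093 - 24226 = -25319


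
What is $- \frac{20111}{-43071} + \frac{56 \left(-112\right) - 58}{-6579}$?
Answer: $\frac{2142591}{1499281} \approx 1.4291$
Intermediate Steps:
$- \frac{20111}{-43071} + \frac{56 \left(-112\right) - 58}{-6579} = \left(-20111\right) \left(- \frac{1}{43071}\right) + \left(-6272 - 58\right) \left(- \frac{1}{6579}\right) = \frac{2873}{6153} - - \frac{2110}{2193} = \frac{2873}{6153} + \frac{2110}{2193} = \frac{2142591}{1499281}$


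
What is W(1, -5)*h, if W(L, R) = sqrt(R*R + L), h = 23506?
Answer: 23506*sqrt(26) ≈ 1.1986e+5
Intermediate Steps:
W(L, R) = sqrt(L + R**2) (W(L, R) = sqrt(R**2 + L) = sqrt(L + R**2))
W(1, -5)*h = sqrt(1 + (-5)**2)*23506 = sqrt(1 + 25)*23506 = sqrt(26)*23506 = 23506*sqrt(26)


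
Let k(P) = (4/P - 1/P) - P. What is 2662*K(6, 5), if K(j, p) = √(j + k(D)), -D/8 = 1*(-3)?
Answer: 1331*I*√286/2 ≈ 11255.0*I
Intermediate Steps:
D = 24 (D = -8*(-3) = 24)
k(P) = -P + 3/P (k(P) = 3/P - P = -P + 3/P)
K(j, p) = √(-191/8 + j) (K(j, p) = √(j + (-1*24 + 3/24)) = √(j + (-24 + 3*(1/24))) = √(j + (-24 + ⅛)) = √(j - 191/8) = √(-191/8 + j))
2662*K(6, 5) = 2662*(√(-382 + 16*6)/4) = 2662*(√(-382 + 96)/4) = 2662*(√(-286)/4) = 2662*((I*√286)/4) = 2662*(I*√286/4) = 1331*I*√286/2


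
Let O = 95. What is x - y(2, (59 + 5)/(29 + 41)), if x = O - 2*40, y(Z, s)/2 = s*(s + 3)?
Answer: 9607/1225 ≈ 7.8424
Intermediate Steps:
y(Z, s) = 2*s*(3 + s) (y(Z, s) = 2*(s*(s + 3)) = 2*(s*(3 + s)) = 2*s*(3 + s))
x = 15 (x = 95 - 2*40 = 95 - 80 = 15)
x - y(2, (59 + 5)/(29 + 41)) = 15 - 2*(59 + 5)/(29 + 41)*(3 + (59 + 5)/(29 + 41)) = 15 - 2*64/70*(3 + 64/70) = 15 - 2*64*(1/70)*(3 + 64*(1/70)) = 15 - 2*32*(3 + 32/35)/35 = 15 - 2*32*137/(35*35) = 15 - 1*8768/1225 = 15 - 8768/1225 = 9607/1225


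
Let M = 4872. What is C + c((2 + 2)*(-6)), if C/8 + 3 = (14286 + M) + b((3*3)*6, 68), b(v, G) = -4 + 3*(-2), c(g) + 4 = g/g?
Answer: 153157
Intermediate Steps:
c(g) = -3 (c(g) = -4 + g/g = -4 + 1 = -3)
b(v, G) = -10 (b(v, G) = -4 - 6 = -10)
C = 153160 (C = -24 + 8*((14286 + 4872) - 10) = -24 + 8*(19158 - 10) = -24 + 8*19148 = -24 + 153184 = 153160)
C + c((2 + 2)*(-6)) = 153160 - 3 = 153157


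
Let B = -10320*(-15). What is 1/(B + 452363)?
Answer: 1/607163 ≈ 1.6470e-6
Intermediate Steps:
B = 154800
1/(B + 452363) = 1/(154800 + 452363) = 1/607163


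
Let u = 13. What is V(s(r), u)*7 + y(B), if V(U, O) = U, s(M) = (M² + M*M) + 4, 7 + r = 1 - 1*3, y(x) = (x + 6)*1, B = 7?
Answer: 1175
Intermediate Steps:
y(x) = 6 + x (y(x) = (6 + x)*1 = 6 + x)
r = -9 (r = -7 + (1 - 1*3) = -7 + (1 - 3) = -7 - 2 = -9)
s(M) = 4 + 2*M² (s(M) = (M² + M²) + 4 = 2*M² + 4 = 4 + 2*M²)
V(s(r), u)*7 + y(B) = (4 + 2*(-9)²)*7 + (6 + 7) = (4 + 2*81)*7 + 13 = (4 + 162)*7 + 13 = 166*7 + 13 = 1162 + 13 = 1175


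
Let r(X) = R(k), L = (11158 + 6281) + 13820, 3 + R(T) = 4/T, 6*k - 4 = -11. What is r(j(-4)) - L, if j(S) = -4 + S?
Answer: -218858/7 ≈ -31265.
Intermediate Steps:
k = -7/6 (k = ⅔ + (⅙)*(-11) = ⅔ - 11/6 = -7/6 ≈ -1.1667)
R(T) = -3 + 4/T
L = 31259 (L = 17439 + 13820 = 31259)
r(X) = -45/7 (r(X) = -3 + 4/(-7/6) = -3 + 4*(-6/7) = -3 - 24/7 = -45/7)
r(j(-4)) - L = -45/7 - 1*31259 = -45/7 - 31259 = -218858/7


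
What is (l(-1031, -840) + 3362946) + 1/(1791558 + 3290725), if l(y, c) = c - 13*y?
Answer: 17155292007048/5082283 ≈ 3.3755e+6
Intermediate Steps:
(l(-1031, -840) + 3362946) + 1/(1791558 + 3290725) = ((-840 - 13*(-1031)) + 3362946) + 1/(1791558 + 3290725) = ((-840 + 13403) + 3362946) + 1/5082283 = (12563 + 3362946) + 1/5082283 = 3375509 + 1/5082283 = 17155292007048/5082283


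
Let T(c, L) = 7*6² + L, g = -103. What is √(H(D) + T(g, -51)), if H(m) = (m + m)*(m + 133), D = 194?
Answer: √127077 ≈ 356.48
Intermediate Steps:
H(m) = 2*m*(133 + m) (H(m) = (2*m)*(133 + m) = 2*m*(133 + m))
T(c, L) = 252 + L (T(c, L) = 7*36 + L = 252 + L)
√(H(D) + T(g, -51)) = √(2*194*(133 + 194) + (252 - 51)) = √(2*194*327 + 201) = √(126876 + 201) = √127077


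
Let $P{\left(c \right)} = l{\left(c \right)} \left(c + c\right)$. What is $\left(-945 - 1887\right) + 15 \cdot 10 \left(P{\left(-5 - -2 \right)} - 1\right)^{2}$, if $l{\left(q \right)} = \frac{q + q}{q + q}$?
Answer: $4518$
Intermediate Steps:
$l{\left(q \right)} = 1$ ($l{\left(q \right)} = \frac{2 q}{2 q} = 2 q \frac{1}{2 q} = 1$)
$P{\left(c \right)} = 2 c$ ($P{\left(c \right)} = 1 \left(c + c\right) = 1 \cdot 2 c = 2 c$)
$\left(-945 - 1887\right) + 15 \cdot 10 \left(P{\left(-5 - -2 \right)} - 1\right)^{2} = \left(-945 - 1887\right) + 15 \cdot 10 \left(2 \left(-5 - -2\right) - 1\right)^{2} = -2832 + 150 \left(2 \left(-5 + 2\right) - 1\right)^{2} = -2832 + 150 \left(2 \left(-3\right) - 1\right)^{2} = -2832 + 150 \left(-6 - 1\right)^{2} = -2832 + 150 \left(-7\right)^{2} = -2832 + 150 \cdot 49 = -2832 + 7350 = 4518$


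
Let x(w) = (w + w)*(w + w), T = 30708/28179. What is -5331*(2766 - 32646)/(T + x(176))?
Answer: 13853829630/10776301 ≈ 1285.6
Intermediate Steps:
T = 3412/3131 (T = 30708*(1/28179) = 3412/3131 ≈ 1.0897)
x(w) = 4*w² (x(w) = (2*w)*(2*w) = 4*w²)
-5331*(2766 - 32646)/(T + x(176)) = -5331*(2766 - 32646)/(3412/3131 + 4*176²) = -5331*(-29880/(3412/3131 + 4*30976)) = -5331*(-29880/(3412/3131 + 123904)) = -5331/((387946836/3131)*(-1/29880)) = -5331/(-10776301/2598730) = -5331*(-2598730/10776301) = 13853829630/10776301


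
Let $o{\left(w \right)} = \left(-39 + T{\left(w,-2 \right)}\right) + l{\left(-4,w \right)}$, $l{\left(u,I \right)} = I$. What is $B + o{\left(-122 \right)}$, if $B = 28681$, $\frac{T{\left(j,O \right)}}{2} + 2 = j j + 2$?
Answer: $58288$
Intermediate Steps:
$T{\left(j,O \right)} = 2 j^{2}$ ($T{\left(j,O \right)} = -4 + 2 \left(j j + 2\right) = -4 + 2 \left(j^{2} + 2\right) = -4 + 2 \left(2 + j^{2}\right) = -4 + \left(4 + 2 j^{2}\right) = 2 j^{2}$)
$o{\left(w \right)} = -39 + w + 2 w^{2}$ ($o{\left(w \right)} = \left(-39 + 2 w^{2}\right) + w = -39 + w + 2 w^{2}$)
$B + o{\left(-122 \right)} = 28681 - \left(161 - 29768\right) = 28681 - -29607 = 28681 + 29607 = 58288$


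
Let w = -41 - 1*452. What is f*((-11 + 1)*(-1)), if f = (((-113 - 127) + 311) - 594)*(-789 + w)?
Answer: 6704860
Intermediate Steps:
w = -493 (w = -41 - 452 = -493)
f = 670486 (f = (((-113 - 127) + 311) - 594)*(-789 - 493) = ((-240 + 311) - 594)*(-1282) = (71 - 594)*(-1282) = -523*(-1282) = 670486)
f*((-11 + 1)*(-1)) = 670486*((-11 + 1)*(-1)) = 670486*(-10*(-1)) = 670486*10 = 6704860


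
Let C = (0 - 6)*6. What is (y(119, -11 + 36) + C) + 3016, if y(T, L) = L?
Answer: 3005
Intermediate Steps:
C = -36 (C = -6*6 = -36)
(y(119, -11 + 36) + C) + 3016 = ((-11 + 36) - 36) + 3016 = (25 - 36) + 3016 = -11 + 3016 = 3005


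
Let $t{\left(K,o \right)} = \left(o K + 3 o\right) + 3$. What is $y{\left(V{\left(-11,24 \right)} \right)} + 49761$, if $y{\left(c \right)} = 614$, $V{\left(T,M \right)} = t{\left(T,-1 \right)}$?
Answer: $50375$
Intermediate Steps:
$t{\left(K,o \right)} = 3 + 3 o + K o$ ($t{\left(K,o \right)} = \left(K o + 3 o\right) + 3 = \left(3 o + K o\right) + 3 = 3 + 3 o + K o$)
$V{\left(T,M \right)} = - T$ ($V{\left(T,M \right)} = 3 + 3 \left(-1\right) + T \left(-1\right) = 3 - 3 - T = - T$)
$y{\left(V{\left(-11,24 \right)} \right)} + 49761 = 614 + 49761 = 50375$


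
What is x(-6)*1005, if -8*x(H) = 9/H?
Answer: 3015/16 ≈ 188.44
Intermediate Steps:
x(H) = -9/(8*H)
x(-6)*1005 = -9/8/(-6)*1005 = -9/8*(-⅙)*1005 = (3/16)*1005 = 3015/16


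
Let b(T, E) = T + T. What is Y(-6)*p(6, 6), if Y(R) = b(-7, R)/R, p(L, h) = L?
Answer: 14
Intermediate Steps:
b(T, E) = 2*T
Y(R) = -14/R (Y(R) = (2*(-7))/R = -14/R)
Y(-6)*p(6, 6) = -14/(-6)*6 = -14*(-⅙)*6 = (7/3)*6 = 14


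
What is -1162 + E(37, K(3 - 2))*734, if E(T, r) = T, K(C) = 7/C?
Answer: 25996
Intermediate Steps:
-1162 + E(37, K(3 - 2))*734 = -1162 + 37*734 = -1162 + 27158 = 25996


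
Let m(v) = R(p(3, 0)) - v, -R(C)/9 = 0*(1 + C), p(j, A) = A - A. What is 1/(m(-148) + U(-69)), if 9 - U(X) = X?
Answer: 1/226 ≈ 0.0044248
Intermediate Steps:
p(j, A) = 0
U(X) = 9 - X
R(C) = 0 (R(C) = -0*(1 + C) = -9*0 = 0)
m(v) = -v (m(v) = 0 - v = -v)
1/(m(-148) + U(-69)) = 1/(-1*(-148) + (9 - 1*(-69))) = 1/(148 + (9 + 69)) = 1/(148 + 78) = 1/226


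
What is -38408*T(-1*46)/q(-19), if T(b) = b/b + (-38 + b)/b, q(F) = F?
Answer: 2496520/437 ≈ 5712.9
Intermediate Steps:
T(b) = 1 + (-38 + b)/b
-38408*T(-1*46)/q(-19) = -38408/((-19/(2 - 38/((-1*46))))) = -38408/((-19/(2 - 38/(-46)))) = -38408/((-19/(2 - 38*(-1/46)))) = -38408/((-19/(2 + 19/23))) = -38408/((-19/65/23)) = -38408/((-19*23/65)) = -38408/(-437/65) = -38408*(-65/437) = 2496520/437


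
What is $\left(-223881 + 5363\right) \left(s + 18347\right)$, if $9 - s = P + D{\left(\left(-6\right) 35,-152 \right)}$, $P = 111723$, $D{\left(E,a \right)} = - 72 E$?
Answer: $23706362266$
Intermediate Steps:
$s = -126834$ ($s = 9 - \left(111723 - 72 \left(\left(-6\right) 35\right)\right) = 9 - \left(111723 - -15120\right) = 9 - \left(111723 + 15120\right) = 9 - 126843 = -126834$)
$\left(-223881 + 5363\right) \left(s + 18347\right) = \left(-223881 + 5363\right) \left(-126834 + 18347\right) = \left(-218518\right) \left(-108487\right) = 23706362266$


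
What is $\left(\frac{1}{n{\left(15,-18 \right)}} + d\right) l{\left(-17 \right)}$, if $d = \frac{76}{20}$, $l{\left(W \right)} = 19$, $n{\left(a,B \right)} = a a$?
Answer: $\frac{16264}{225} \approx 72.284$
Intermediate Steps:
$n{\left(a,B \right)} = a^{2}$
$d = \frac{19}{5}$ ($d = 76 \cdot \frac{1}{20} = \frac{19}{5} \approx 3.8$)
$\left(\frac{1}{n{\left(15,-18 \right)}} + d\right) l{\left(-17 \right)} = \left(\frac{1}{15^{2}} + \frac{19}{5}\right) 19 = \left(\frac{1}{225} + \frac{19}{5}\right) 19 = \frac{856}{225} \cdot 19 = \frac{16264}{225}$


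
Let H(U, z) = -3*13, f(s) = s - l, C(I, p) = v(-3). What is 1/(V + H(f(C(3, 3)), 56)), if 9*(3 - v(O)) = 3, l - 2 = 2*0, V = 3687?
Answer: 1/3648 ≈ 0.00027412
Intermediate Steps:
l = 2 (l = 2 + 2*0 = 2 + 0 = 2)
v(O) = 8/3 (v(O) = 3 - ⅑*3 = 3 - ⅓ = 8/3)
C(I, p) = 8/3
f(s) = -2 + s (f(s) = s - 1*2 = s - 2 = -2 + s)
H(U, z) = -39
1/(V + H(f(C(3, 3)), 56)) = 1/(3687 - 39) = 1/3648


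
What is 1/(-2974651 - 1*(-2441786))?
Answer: -1/532865 ≈ -1.8766e-6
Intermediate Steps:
1/(-2974651 - 1*(-2441786)) = 1/(-2974651 + 2441786) = 1/(-532865) = -1/532865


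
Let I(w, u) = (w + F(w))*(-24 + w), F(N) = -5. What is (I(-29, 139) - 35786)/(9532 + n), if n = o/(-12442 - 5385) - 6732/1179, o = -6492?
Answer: -19841023152/5561987035 ≈ -3.5673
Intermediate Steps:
n = -12484144/2335337 (n = -6492/(-12442 - 5385) - 6732/1179 = -6492/(-17827) - 6732*1/1179 = -6492*(-1/17827) - 748/131 = 6492/17827 - 748/131 = -12484144/2335337 ≈ -5.3458)
I(w, u) = (-24 + w)*(-5 + w) (I(w, u) = (w - 5)*(-24 + w) = (-5 + w)*(-24 + w) = (-24 + w)*(-5 + w))
(I(-29, 139) - 35786)/(9532 + n) = ((120 + (-29)**2 - 29*(-29)) - 35786)/(9532 - 12484144/2335337) = ((120 + 841 + 841) - 35786)/(22247948140/2335337) = (1802 - 35786)*(2335337/22247948140) = -33984*2335337/22247948140 = -19841023152/5561987035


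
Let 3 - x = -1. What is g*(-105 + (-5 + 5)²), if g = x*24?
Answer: -10080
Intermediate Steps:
x = 4 (x = 3 - 1*(-1) = 3 + 1 = 4)
g = 96 (g = 4*24 = 96)
g*(-105 + (-5 + 5)²) = 96*(-105 + (-5 + 5)²) = 96*(-105 + 0²) = 96*(-105 + 0) = 96*(-105) = -10080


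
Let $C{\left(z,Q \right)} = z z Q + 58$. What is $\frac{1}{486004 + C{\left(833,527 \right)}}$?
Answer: $\frac{1}{366165565} \approx 2.731 \cdot 10^{-9}$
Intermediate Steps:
$C{\left(z,Q \right)} = 58 + Q z^{2}$ ($C{\left(z,Q \right)} = z^{2} Q + 58 = Q z^{2} + 58 = 58 + Q z^{2}$)
$\frac{1}{486004 + C{\left(833,527 \right)}} = \frac{1}{486004 + \left(58 + 527 \cdot 833^{2}\right)} = \frac{1}{486004 + \left(58 + 527 \cdot 693889\right)} = \frac{1}{486004 + \left(58 + 365679503\right)} = \frac{1}{486004 + 365679561} = \frac{1}{366165565}$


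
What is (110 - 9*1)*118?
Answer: 11918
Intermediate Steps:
(110 - 9*1)*118 = (110 - 9)*118 = 101*118 = 11918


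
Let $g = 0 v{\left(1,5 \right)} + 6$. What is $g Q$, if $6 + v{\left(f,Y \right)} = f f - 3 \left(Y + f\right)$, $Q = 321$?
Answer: $1926$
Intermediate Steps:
$v{\left(f,Y \right)} = -6 + f^{2} - 3 Y - 3 f$ ($v{\left(f,Y \right)} = -6 + \left(f f - 3 \left(Y + f\right)\right) = -6 - \left(- f^{2} + 3 Y + 3 f\right) = -6 + f^{2} - 3 Y - 3 f$)
$g = 6$ ($g = 0 \left(-6 + 1^{2} - 15 - 3\right) + 6 = 0 \left(-6 + 1 - 15 - 3\right) + 6 = 0 \left(-23\right) + 6 = 0 + 6 = 6$)
$g Q = 6 \cdot 321 = 1926$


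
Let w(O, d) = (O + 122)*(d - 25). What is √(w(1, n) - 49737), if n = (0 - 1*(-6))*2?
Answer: 6*I*√1426 ≈ 226.57*I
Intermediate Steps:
n = 12 (n = (0 + 6)*2 = 6*2 = 12)
w(O, d) = (-25 + d)*(122 + O) (w(O, d) = (122 + O)*(-25 + d) = (-25 + d)*(122 + O))
√(w(1, n) - 49737) = √((-3050 - 25*1 + 122*12 + 1*12) - 49737) = √((-3050 - 25 + 1464 + 12) - 49737) = √(-1599 - 49737) = √(-51336) = 6*I*√1426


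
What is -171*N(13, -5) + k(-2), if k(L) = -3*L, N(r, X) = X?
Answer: 861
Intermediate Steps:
-171*N(13, -5) + k(-2) = -171*(-5) - 3*(-2) = 855 + 6 = 861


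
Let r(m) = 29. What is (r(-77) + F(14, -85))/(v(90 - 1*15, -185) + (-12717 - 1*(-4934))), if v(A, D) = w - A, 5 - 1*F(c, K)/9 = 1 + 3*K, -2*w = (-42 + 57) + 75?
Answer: -2360/7903 ≈ -0.29862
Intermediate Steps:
w = -45 (w = -((-42 + 57) + 75)/2 = -(15 + 75)/2 = -½*90 = -45)
F(c, K) = 36 - 27*K (F(c, K) = 45 - 9*(1 + 3*K) = 45 + (-9 - 27*K) = 36 - 27*K)
v(A, D) = -45 - A
(r(-77) + F(14, -85))/(v(90 - 1*15, -185) + (-12717 - 1*(-4934))) = (29 + (36 - 27*(-85)))/((-45 - (90 - 1*15)) + (-12717 - 1*(-4934))) = (29 + (36 + 2295))/((-45 - (90 - 15)) + (-12717 + 4934)) = (29 + 2331)/((-45 - 1*75) - 7783) = 2360/((-45 - 75) - 7783) = 2360/(-120 - 7783) = 2360/(-7903) = 2360*(-1/7903) = -2360/7903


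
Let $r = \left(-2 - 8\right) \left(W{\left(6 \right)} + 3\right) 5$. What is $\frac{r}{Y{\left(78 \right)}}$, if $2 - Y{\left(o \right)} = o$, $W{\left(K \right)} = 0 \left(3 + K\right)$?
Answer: $\frac{75}{38} \approx 1.9737$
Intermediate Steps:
$W{\left(K \right)} = 0$
$Y{\left(o \right)} = 2 - o$
$r = -150$ ($r = \left(-2 - 8\right) \left(0 + 3\right) 5 = - 10 \cdot 3 \cdot 5 = \left(-10\right) 15 = -150$)
$\frac{r}{Y{\left(78 \right)}} = - \frac{150}{2 - 78} = - \frac{150}{-76} = \left(-150\right) \left(- \frac{1}{76}\right) = \frac{75}{38}$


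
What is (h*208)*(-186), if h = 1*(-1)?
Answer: 38688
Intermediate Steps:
h = -1
(h*208)*(-186) = -1*208*(-186) = -208*(-186) = 38688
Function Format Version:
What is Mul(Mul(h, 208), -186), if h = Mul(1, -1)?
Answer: 38688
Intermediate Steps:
h = -1
Mul(Mul(h, 208), -186) = Mul(Mul(-1, 208), -186) = Mul(-208, -186) = 38688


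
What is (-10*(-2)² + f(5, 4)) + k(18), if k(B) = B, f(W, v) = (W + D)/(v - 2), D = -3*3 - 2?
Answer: -25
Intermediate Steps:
D = -11 (D = -9 - 2 = -11)
f(W, v) = (-11 + W)/(-2 + v) (f(W, v) = (W - 11)/(v - 2) = (-11 + W)/(-2 + v))
(-10*(-2)² + f(5, 4)) + k(18) = (-10*(-2)² + (-11 + 5)/(-2 + 4)) + 18 = (-10*4 - 6/2) + 18 = (-40 + (½)*(-6)) + 18 = (-40 - 3) + 18 = -43 + 18 = -25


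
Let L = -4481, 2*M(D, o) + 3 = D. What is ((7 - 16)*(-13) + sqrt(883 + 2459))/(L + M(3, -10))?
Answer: -117/4481 - sqrt(3342)/4481 ≈ -0.039011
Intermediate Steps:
M(D, o) = -3/2 + D/2
((7 - 16)*(-13) + sqrt(883 + 2459))/(L + M(3, -10)) = ((7 - 16)*(-13) + sqrt(883 + 2459))/(-4481 + (-3/2 + (1/2)*3)) = (-9*(-13) + sqrt(3342))/(-4481 + (-3/2 + 3/2)) = (117 + sqrt(3342))/(-4481 + 0) = (117 + sqrt(3342))/(-4481) = (117 + sqrt(3342))*(-1/4481) = -117/4481 - sqrt(3342)/4481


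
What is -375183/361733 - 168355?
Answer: -60899934398/361733 ≈ -1.6836e+5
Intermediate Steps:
-375183/361733 - 168355 = -60899934398/361733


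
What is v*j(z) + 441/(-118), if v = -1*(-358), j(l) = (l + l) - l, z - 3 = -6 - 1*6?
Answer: -380637/118 ≈ -3225.7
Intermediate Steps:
z = -9 (z = 3 + (-6 - 1*6) = 3 + (-6 - 6) = 3 - 12 = -9)
j(l) = l (j(l) = 2*l - l = l)
v = 358
v*j(z) + 441/(-118) = 358*(-9) + 441/(-118) = -3222 + 441*(-1/118) = -3222 - 441/118 = -380637/118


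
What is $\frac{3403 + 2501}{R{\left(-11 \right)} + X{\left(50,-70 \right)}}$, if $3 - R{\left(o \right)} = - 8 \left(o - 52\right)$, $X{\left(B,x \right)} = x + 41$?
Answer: $- \frac{2952}{265} \approx -11.14$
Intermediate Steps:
$X{\left(B,x \right)} = 41 + x$
$R{\left(o \right)} = -413 + 8 o$ ($R{\left(o \right)} = 3 - - 8 \left(o - 52\right) = 3 - - 8 \left(-52 + o\right) = 3 - \left(416 - 8 o\right) = 3 + \left(-416 + 8 o\right) = -413 + 8 o$)
$\frac{3403 + 2501}{R{\left(-11 \right)} + X{\left(50,-70 \right)}} = \frac{3403 + 2501}{\left(-413 + 8 \left(-11\right)\right) + \left(41 - 70\right)} = \frac{5904}{\left(-413 - 88\right) - 29} = \frac{5904}{-501 - 29} = \frac{5904}{-530} = 5904 \left(- \frac{1}{530}\right) = - \frac{2952}{265}$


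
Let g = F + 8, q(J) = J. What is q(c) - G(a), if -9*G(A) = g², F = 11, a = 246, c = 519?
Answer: 5032/9 ≈ 559.11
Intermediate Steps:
g = 19 (g = 11 + 8 = 19)
G(A) = -361/9 (G(A) = -⅑*19² = -⅑*361 = -361/9)
q(c) - G(a) = 519 - 1*(-361/9) = 519 + 361/9 = 5032/9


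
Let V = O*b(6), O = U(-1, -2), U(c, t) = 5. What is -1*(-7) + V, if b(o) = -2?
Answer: -3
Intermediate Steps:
O = 5
V = -10 (V = 5*(-2) = -10)
-1*(-7) + V = -1*(-7) - 10 = 7 - 10 = -3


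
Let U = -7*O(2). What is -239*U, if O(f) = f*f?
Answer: 6692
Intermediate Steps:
O(f) = f**2
U = -28 (U = -7*2**2 = -7*4 = -28)
-239*U = -239*(-28) = 6692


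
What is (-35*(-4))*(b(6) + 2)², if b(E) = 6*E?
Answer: 202160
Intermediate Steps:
(-35*(-4))*(b(6) + 2)² = (-35*(-4))*(6*6 + 2)² = 140*(36 + 2)² = 140*38² = 140*1444 = 202160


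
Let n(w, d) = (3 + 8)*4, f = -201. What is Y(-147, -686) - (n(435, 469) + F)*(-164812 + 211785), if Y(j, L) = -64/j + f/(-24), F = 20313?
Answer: -1124525718175/1176 ≈ -9.5623e+8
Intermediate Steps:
n(w, d) = 44 (n(w, d) = 11*4 = 44)
Y(j, L) = 67/8 - 64/j (Y(j, L) = -64/j - 201/(-24) = -64/j - 201*(-1/24) = -64/j + 67/8 = 67/8 - 64/j)
Y(-147, -686) - (n(435, 469) + F)*(-164812 + 211785) = (67/8 - 64/(-147)) - (44 + 20313)*(-164812 + 211785) = (67/8 - 64*(-1/147)) - 20357*46973 = (67/8 + 64/147) - 1*956229361 = 10361/1176 - 956229361 = -1124525718175/1176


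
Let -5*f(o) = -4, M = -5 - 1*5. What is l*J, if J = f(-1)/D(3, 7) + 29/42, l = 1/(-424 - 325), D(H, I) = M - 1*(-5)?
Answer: -557/786450 ≈ -0.00070825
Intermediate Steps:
M = -10 (M = -5 - 5 = -10)
D(H, I) = -5 (D(H, I) = -10 - 1*(-5) = -10 + 5 = -5)
f(o) = 4/5 (f(o) = -1/5*(-4) = 4/5)
l = -1/749 (l = 1/(-749) = -1/749 ≈ -0.0013351)
J = 557/1050 (J = (4/5)/(-5) + 29/42 = (4/5)*(-1/5) + 29*(1/42) = -4/25 + 29/42 = 557/1050 ≈ 0.53048)
l*J = -1/749*557/1050 = -557/786450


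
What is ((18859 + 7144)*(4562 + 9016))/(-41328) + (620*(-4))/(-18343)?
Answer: -1079372882387/126346584 ≈ -8543.0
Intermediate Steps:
((18859 + 7144)*(4562 + 9016))/(-41328) + (620*(-4))/(-18343) = (26003*13578)*(-1/41328) - 2480*(-1/18343) = 353068734*(-1/41328) + 2480/18343 = -58844789/6888 + 2480/18343 = -1079372882387/126346584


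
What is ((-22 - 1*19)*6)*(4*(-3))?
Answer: 2952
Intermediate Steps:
((-22 - 1*19)*6)*(4*(-3)) = ((-22 - 19)*6)*(-12) = -41*6*(-12) = -246*(-12) = 2952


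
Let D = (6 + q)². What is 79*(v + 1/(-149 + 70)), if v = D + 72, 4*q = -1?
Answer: 132783/16 ≈ 8298.9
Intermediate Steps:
q = -¼ (q = (¼)*(-1) = -¼ ≈ -0.25000)
D = 529/16 (D = (6 - ¼)² = (23/4)² = 529/16 ≈ 33.063)
v = 1681/16 (v = 529/16 + 72 = 1681/16 ≈ 105.06)
79*(v + 1/(-149 + 70)) = 79*(1681/16 + 1/(-149 + 70)) = 79*(1681/16 + 1/(-79)) = 79*(1681/16 - 1/79) = 79*(132783/1264) = 132783/16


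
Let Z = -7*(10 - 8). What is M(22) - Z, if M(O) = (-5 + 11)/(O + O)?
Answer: 311/22 ≈ 14.136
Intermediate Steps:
M(O) = 3/O (M(O) = 6/((2*O)) = 6*(1/(2*O)) = 3/O)
Z = -14 (Z = -7*2 = -14)
M(22) - Z = 3/22 - 1*(-14) = 3*(1/22) + 14 = 3/22 + 14 = 311/22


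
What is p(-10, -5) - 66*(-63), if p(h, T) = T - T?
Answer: 4158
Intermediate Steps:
p(h, T) = 0
p(-10, -5) - 66*(-63) = 0 - 66*(-63) = 0 + 4158 = 4158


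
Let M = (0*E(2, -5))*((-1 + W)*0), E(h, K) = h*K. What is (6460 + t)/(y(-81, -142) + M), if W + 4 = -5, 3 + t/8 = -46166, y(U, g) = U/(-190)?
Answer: -22983160/27 ≈ -8.5123e+5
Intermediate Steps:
y(U, g) = -U/190 (y(U, g) = U*(-1/190) = -U/190)
t = -369352 (t = -24 + 8*(-46166) = -24 - 369328 = -369352)
W = -9 (W = -4 - 5 = -9)
E(h, K) = K*h
M = 0 (M = (0*(-5*2))*((-1 - 9)*0) = (0*(-10))*(-10*0) = 0*0 = 0)
(6460 + t)/(y(-81, -142) + M) = (6460 - 369352)/(-1/190*(-81) + 0) = -362892/(81/190 + 0) = -362892/81/190 = -362892*190/81 = -22983160/27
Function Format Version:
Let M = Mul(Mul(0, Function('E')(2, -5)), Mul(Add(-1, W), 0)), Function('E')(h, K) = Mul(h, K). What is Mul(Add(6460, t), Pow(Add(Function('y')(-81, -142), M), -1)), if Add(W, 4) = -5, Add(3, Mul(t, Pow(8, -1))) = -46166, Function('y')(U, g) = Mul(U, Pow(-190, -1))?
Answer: Rational(-22983160, 27) ≈ -8.5123e+5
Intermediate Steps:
Function('y')(U, g) = Mul(Rational(-1, 190), U) (Function('y')(U, g) = Mul(U, Rational(-1, 190)) = Mul(Rational(-1, 190), U))
t = -369352 (t = Add(-24, Mul(8, -46166)) = Add(-24, -369328) = -369352)
W = -9 (W = Add(-4, -5) = -9)
Function('E')(h, K) = Mul(K, h)
M = 0 (M = Mul(Mul(0, Mul(-5, 2)), Mul(Add(-1, -9), 0)) = Mul(Mul(0, -10), Mul(-10, 0)) = Mul(0, 0) = 0)
Mul(Add(6460, t), Pow(Add(Function('y')(-81, -142), M), -1)) = Mul(Add(6460, -369352), Pow(Add(Mul(Rational(-1, 190), -81), 0), -1)) = Mul(-362892, Pow(Add(Rational(81, 190), 0), -1)) = Mul(-362892, Pow(Rational(81, 190), -1)) = Mul(-362892, Rational(190, 81)) = Rational(-22983160, 27)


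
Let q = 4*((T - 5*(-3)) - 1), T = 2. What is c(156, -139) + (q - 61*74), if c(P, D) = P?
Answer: -4294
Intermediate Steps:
q = 64 (q = 4*((2 - 5*(-3)) - 1) = 4*((2 + 15) - 1) = 4*(17 - 1) = 4*16 = 64)
c(156, -139) + (q - 61*74) = 156 + (64 - 61*74) = 156 + (64 - 4514) = 156 - 4450 = -4294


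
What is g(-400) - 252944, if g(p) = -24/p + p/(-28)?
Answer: -88525379/350 ≈ -2.5293e+5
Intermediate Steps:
g(p) = -24/p - p/28 (g(p) = -24/p + p*(-1/28) = -24/p - p/28)
g(-400) - 252944 = (-24/(-400) - 1/28*(-400)) - 252944 = (-24*(-1/400) + 100/7) - 252944 = (3/50 + 100/7) - 252944 = 5021/350 - 252944 = -88525379/350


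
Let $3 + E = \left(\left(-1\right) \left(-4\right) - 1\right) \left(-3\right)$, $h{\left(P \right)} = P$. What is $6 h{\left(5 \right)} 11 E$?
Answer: $-3960$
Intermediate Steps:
$E = -12$ ($E = -3 + \left(\left(-1\right) \left(-4\right) - 1\right) \left(-3\right) = -3 + \left(4 - 1\right) \left(-3\right) = -3 + 3 \left(-3\right) = -3 - 9 = -12$)
$6 h{\left(5 \right)} 11 E = 6 \cdot 5 \cdot 11 \left(-12\right) = 30 \cdot 11 \left(-12\right) = 330 \left(-12\right) = -3960$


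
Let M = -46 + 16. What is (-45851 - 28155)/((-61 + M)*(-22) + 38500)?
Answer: -37003/20251 ≈ -1.8272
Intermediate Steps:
M = -30
(-45851 - 28155)/((-61 + M)*(-22) + 38500) = (-45851 - 28155)/((-61 - 30)*(-22) + 38500) = -74006/(-91*(-22) + 38500) = -74006/(2002 + 38500) = -74006/40502 = -74006*1/40502 = -37003/20251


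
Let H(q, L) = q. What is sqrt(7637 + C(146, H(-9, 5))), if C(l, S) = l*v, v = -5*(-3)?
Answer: sqrt(9827) ≈ 99.131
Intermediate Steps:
v = 15
C(l, S) = 15*l (C(l, S) = l*15 = 15*l)
sqrt(7637 + C(146, H(-9, 5))) = sqrt(7637 + 15*146) = sqrt(7637 + 2190) = sqrt(9827)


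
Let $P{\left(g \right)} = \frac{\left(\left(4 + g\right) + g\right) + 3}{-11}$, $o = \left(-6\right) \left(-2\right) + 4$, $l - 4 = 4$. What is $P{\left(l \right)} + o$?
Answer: $\frac{153}{11} \approx 13.909$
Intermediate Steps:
$l = 8$ ($l = 4 + 4 = 8$)
$o = 16$ ($o = 12 + 4 = 16$)
$P{\left(g \right)} = - \frac{7}{11} - \frac{2 g}{11}$ ($P{\left(g \right)} = \left(\left(4 + 2 g\right) + 3\right) \left(- \frac{1}{11}\right) = \left(7 + 2 g\right) \left(- \frac{1}{11}\right) = - \frac{7}{11} - \frac{2 g}{11}$)
$P{\left(l \right)} + o = \left(- \frac{7}{11} - \frac{16}{11}\right) + 16 = - \frac{23}{11} + 16 = \frac{153}{11}$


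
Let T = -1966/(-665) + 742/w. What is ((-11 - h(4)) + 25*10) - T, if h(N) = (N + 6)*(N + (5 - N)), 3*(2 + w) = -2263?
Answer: 282198701/1508885 ≈ 187.02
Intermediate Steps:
w = -2269/3 (w = -2 + (⅓)*(-2263) = -2 - 2263/3 = -2269/3 ≈ -756.33)
h(N) = 30 + 5*N (h(N) = (6 + N)*5 = 30 + 5*N)
T = 2980564/1508885 (T = -1966/(-665) + 742/(-2269/3) = -1966*(-1/665) + 742*(-3/2269) = 1966/665 - 2226/2269 = 2980564/1508885 ≈ 1.9753)
((-11 - h(4)) + 25*10) - T = ((-11 - (30 + 5*4)) + 25*10) - 1*2980564/1508885 = ((-11 - (30 + 20)) + 250) - 2980564/1508885 = ((-11 - 1*50) + 250) - 2980564/1508885 = ((-11 - 50) + 250) - 2980564/1508885 = (-61 + 250) - 2980564/1508885 = 189 - 2980564/1508885 = 282198701/1508885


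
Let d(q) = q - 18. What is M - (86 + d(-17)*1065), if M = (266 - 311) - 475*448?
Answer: -175656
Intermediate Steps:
d(q) = -18 + q
M = -212845 (M = -45 - 212800 = -212845)
M - (86 + d(-17)*1065) = -212845 - (86 + (-18 - 17)*1065) = -212845 - (86 - 35*1065) = -212845 - (86 - 37275) = -212845 - 1*(-37189) = -212845 + 37189 = -175656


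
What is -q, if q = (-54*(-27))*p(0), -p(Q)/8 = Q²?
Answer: 0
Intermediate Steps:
p(Q) = -8*Q²
q = 0 (q = (-54*(-27))*(-8*0²) = 1458*(-8*0) = 1458*0 = 0)
-q = -1*0 = 0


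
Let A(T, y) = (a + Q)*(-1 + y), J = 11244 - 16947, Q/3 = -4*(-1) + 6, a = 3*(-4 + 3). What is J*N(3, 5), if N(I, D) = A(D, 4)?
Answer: -461943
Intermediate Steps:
a = -3 (a = 3*(-1) = -3)
Q = 30 (Q = 3*(-4*(-1) + 6) = 3*(4 + 6) = 3*10 = 30)
J = -5703
A(T, y) = -27 + 27*y (A(T, y) = (-3 + 30)*(-1 + y) = 27*(-1 + y) = -27 + 27*y)
N(I, D) = 81 (N(I, D) = -27 + 27*4 = -27 + 108 = 81)
J*N(3, 5) = -5703*81 = -461943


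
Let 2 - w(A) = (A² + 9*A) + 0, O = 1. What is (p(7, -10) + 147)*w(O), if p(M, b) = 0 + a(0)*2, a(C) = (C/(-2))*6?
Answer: -1176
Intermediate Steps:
a(C) = -3*C (a(C) = (C*(-½))*6 = -C/2*6 = -3*C)
p(M, b) = 0 (p(M, b) = 0 - 3*0*2 = 0 + 0*2 = 0 + 0 = 0)
w(A) = 2 - A² - 9*A (w(A) = 2 - ((A² + 9*A) + 0) = 2 - (A² + 9*A) = 2 + (-A² - 9*A) = 2 - A² - 9*A)
(p(7, -10) + 147)*w(O) = (0 + 147)*(2 - 1*1² - 9*1) = 147*(2 - 1*1 - 9) = 147*(2 - 1 - 9) = 147*(-8) = -1176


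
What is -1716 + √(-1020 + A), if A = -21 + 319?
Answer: -1716 + 19*I*√2 ≈ -1716.0 + 26.87*I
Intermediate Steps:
A = 298
-1716 + √(-1020 + A) = -1716 + √(-1020 + 298) = -1716 + √(-722) = -1716 + 19*I*√2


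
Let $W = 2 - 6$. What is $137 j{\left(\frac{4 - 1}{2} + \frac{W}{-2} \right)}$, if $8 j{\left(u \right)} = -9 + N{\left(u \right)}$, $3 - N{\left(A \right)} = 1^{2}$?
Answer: $- \frac{959}{8} \approx -119.88$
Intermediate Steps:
$N{\left(A \right)} = 2$ ($N{\left(A \right)} = 3 - 1^{2} = 3 - 1 = 2$)
$W = -4$ ($W = 2 - 6 = -4$)
$j{\left(u \right)} = - \frac{7}{8}$ ($j{\left(u \right)} = \frac{-9 + 2}{8} = \frac{1}{8} \left(-7\right) = - \frac{7}{8}$)
$137 j{\left(\frac{4 - 1}{2} + \frac{W}{-2} \right)} = 137 \left(- \frac{7}{8}\right) = - \frac{959}{8}$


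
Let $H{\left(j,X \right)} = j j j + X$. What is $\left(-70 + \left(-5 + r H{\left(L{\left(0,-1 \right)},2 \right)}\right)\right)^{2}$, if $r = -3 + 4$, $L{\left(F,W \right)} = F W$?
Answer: $5329$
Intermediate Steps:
$H{\left(j,X \right)} = X + j^{3}$ ($H{\left(j,X \right)} = j j^{2} + X = j^{3} + X = X + j^{3}$)
$r = 1$
$\left(-70 + \left(-5 + r H{\left(L{\left(0,-1 \right)},2 \right)}\right)\right)^{2} = \left(-70 - \left(5 - \left(2 + \left(0 \left(-1\right)\right)^{3}\right)\right)\right)^{2} = \left(-70 - \left(5 - \left(2 + 0^{3}\right)\right)\right)^{2} = \left(-70 - \left(5 - \left(2 + 0\right)\right)\right)^{2} = \left(-70 + \left(-5 + 1 \cdot 2\right)\right)^{2} = \left(-70 + \left(-5 + 2\right)\right)^{2} = \left(-70 - 3\right)^{2} = \left(-73\right)^{2} = 5329$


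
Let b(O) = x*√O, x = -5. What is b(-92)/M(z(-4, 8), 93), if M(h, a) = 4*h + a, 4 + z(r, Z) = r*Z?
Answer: 10*I*√23/51 ≈ 0.94036*I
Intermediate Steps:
z(r, Z) = -4 + Z*r (z(r, Z) = -4 + r*Z = -4 + Z*r)
b(O) = -5*√O
M(h, a) = a + 4*h
b(-92)/M(z(-4, 8), 93) = (-10*I*√23)/(93 + 4*(-4 + 8*(-4))) = (-10*I*√23)/(93 + 4*(-4 - 32)) = (-10*I*√23)/(93 + 4*(-36)) = (-10*I*√23)/(93 - 144) = -10*I*√23/(-51) = -10*I*√23*(-1/51) = 10*I*√23/51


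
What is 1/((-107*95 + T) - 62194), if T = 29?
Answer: -1/72330 ≈ -1.3826e-5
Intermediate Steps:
1/((-107*95 + T) - 62194) = 1/((-107*95 + 29) - 62194) = 1/((-10165 + 29) - 62194) = 1/(-10136 - 62194) = 1/(-72330) = -1/72330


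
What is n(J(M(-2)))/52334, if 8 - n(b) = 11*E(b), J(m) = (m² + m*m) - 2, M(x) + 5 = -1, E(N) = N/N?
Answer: -3/52334 ≈ -5.7324e-5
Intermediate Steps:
E(N) = 1
M(x) = -6 (M(x) = -5 - 1 = -6)
J(m) = -2 + 2*m² (J(m) = (m² + m²) - 2 = 2*m² - 2 = -2 + 2*m²)
n(b) = -3 (n(b) = 8 - 11 = -3)
n(J(M(-2)))/52334 = -3/52334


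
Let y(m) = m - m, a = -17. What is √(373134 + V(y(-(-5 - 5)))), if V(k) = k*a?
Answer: √373134 ≈ 610.85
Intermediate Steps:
y(m) = 0
V(k) = -17*k (V(k) = k*(-17) = -17*k)
√(373134 + V(y(-(-5 - 5)))) = √(373134 - 17*0) = √(373134 + 0) = √373134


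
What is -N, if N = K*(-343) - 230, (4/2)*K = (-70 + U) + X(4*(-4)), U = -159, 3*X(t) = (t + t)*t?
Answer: -58645/6 ≈ -9774.2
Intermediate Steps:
X(t) = 2*t²/3 (X(t) = ((t + t)*t)/3 = ((2*t)*t)/3 = (2*t²)/3 = 2*t²/3)
K = -175/6 (K = ((-70 - 159) + 2*(4*(-4))²/3)/2 = (-229 + (⅔)*(-16)²)/2 = (-229 + (⅔)*256)/2 = (-229 + 512/3)/2 = (½)*(-175/3) = -175/6 ≈ -29.167)
N = 58645/6 (N = -175/6*(-343) - 230 = 60025/6 - 230 = 58645/6 ≈ 9774.2)
-N = -1*58645/6 = -58645/6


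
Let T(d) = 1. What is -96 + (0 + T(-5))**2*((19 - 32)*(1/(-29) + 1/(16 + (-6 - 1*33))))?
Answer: -63356/667 ≈ -94.986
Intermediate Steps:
-96 + (0 + T(-5))**2*((19 - 32)*(1/(-29) + 1/(16 + (-6 - 1*33)))) = -96 + (0 + 1)**2*((19 - 32)*(1/(-29) + 1/(16 + (-6 - 1*33)))) = -96 + 1**2*(-13*(-1/29 + 1/(16 + (-6 - 33)))) = -96 + 1*(-13*(-1/29 + 1/(16 - 39))) = -96 + 1*(-13*(-1/29 + 1/(-23))) = -96 + 1*(-13*(-1/29 - 1/23)) = -96 + 1*(-13*(-52/667)) = -96 + 1*(676/667) = -96 + 676/667 = -63356/667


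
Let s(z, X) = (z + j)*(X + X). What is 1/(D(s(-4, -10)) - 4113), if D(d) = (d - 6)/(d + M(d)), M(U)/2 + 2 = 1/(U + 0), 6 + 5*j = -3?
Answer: -6497/26715781 ≈ -0.00024319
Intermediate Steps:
j = -9/5 (j = -6/5 + (⅕)*(-3) = -6/5 - ⅗ = -9/5 ≈ -1.8000)
s(z, X) = 2*X*(-9/5 + z) (s(z, X) = (z - 9/5)*(X + X) = (-9/5 + z)*(2*X) = 2*X*(-9/5 + z))
M(U) = -4 + 2/U (M(U) = -4 + 2/(U + 0) = -4 + 2/U)
D(d) = (-6 + d)/(-4 + d + 2/d) (D(d) = (d - 6)/(d + (-4 + 2/d)) = (-6 + d)/(-4 + d + 2/d))
1/(D(s(-4, -10)) - 4113) = 1/(((⅖)*(-10)*(-9 + 5*(-4)))*(-6 + (⅖)*(-10)*(-9 + 5*(-4)))/(2 + ((⅖)*(-10)*(-9 + 5*(-4)))*(-4 + (⅖)*(-10)*(-9 + 5*(-4)))) - 4113) = 1/(((⅖)*(-10)*(-9 - 20))*(-6 + (⅖)*(-10)*(-9 - 20))/(2 + ((⅖)*(-10)*(-9 - 20))*(-4 + (⅖)*(-10)*(-9 - 20))) - 4113) = 1/(((⅖)*(-10)*(-29))*(-6 + (⅖)*(-10)*(-29))/(2 + ((⅖)*(-10)*(-29))*(-4 + (⅖)*(-10)*(-29))) - 4113) = 1/(116*(-6 + 116)/(2 + 116*(-4 + 116)) - 4113) = 1/(116*110/(2 + 116*112) - 4113) = 1/(116*110/(2 + 12992) - 4113) = 1/(116*110/12994 - 4113) = 1/(116*(1/12994)*110 - 4113) = 1/(6380/6497 - 4113) = 1/(-26715781/6497) = -6497/26715781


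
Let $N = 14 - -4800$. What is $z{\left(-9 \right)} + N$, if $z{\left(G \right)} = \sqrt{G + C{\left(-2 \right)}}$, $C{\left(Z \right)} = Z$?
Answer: $4814 + i \sqrt{11} \approx 4814.0 + 3.3166 i$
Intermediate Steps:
$N = 4814$ ($N = 14 + 4800 = 4814$)
$z{\left(G \right)} = \sqrt{-2 + G}$ ($z{\left(G \right)} = \sqrt{G - 2} = \sqrt{-2 + G}$)
$z{\left(-9 \right)} + N = \sqrt{-2 - 9} + 4814 = \sqrt{-11} + 4814 = i \sqrt{11} + 4814 = 4814 + i \sqrt{11}$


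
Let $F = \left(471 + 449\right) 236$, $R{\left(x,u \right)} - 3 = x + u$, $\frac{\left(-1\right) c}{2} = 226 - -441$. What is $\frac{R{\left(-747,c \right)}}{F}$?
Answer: $- \frac{1039}{108560} \approx -0.0095707$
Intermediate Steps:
$c = -1334$ ($c = - 2 \left(226 - -441\right) = - 2 \left(226 + 441\right) = \left(-2\right) 667 = -1334$)
$R{\left(x,u \right)} = 3 + u + x$ ($R{\left(x,u \right)} = 3 + \left(x + u\right) = 3 + \left(u + x\right) = 3 + u + x$)
$F = 217120$ ($F = 920 \cdot 236 = 217120$)
$\frac{R{\left(-747,c \right)}}{F} = \frac{3 - 1334 - 747}{217120} = \left(-2078\right) \frac{1}{217120} = - \frac{1039}{108560}$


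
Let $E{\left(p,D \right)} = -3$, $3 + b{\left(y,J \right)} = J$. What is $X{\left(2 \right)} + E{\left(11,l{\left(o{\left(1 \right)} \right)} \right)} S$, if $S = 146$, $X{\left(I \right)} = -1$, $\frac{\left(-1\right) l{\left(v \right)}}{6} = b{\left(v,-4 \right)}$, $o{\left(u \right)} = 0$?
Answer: $-439$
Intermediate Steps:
$b{\left(y,J \right)} = -3 + J$
$l{\left(v \right)} = 42$ ($l{\left(v \right)} = - 6 \left(-3 - 4\right) = \left(-6\right) \left(-7\right) = 42$)
$X{\left(2 \right)} + E{\left(11,l{\left(o{\left(1 \right)} \right)} \right)} S = -1 - 438 = -439$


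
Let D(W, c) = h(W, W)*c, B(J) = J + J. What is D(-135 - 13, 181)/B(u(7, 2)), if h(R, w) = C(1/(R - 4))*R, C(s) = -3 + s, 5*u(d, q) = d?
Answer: 15302645/532 ≈ 28764.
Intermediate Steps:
u(d, q) = d/5
B(J) = 2*J
h(R, w) = R*(-3 + 1/(-4 + R)) (h(R, w) = (-3 + 1/(R - 4))*R = (-3 + 1/(-4 + R))*R = R*(-3 + 1/(-4 + R)))
D(W, c) = W*c*(13 - 3*W)/(-4 + W) (D(W, c) = (W*(13 - 3*W)/(-4 + W))*c = W*c*(13 - 3*W)/(-4 + W))
D(-135 - 13, 181)/B(u(7, 2)) = ((-135 - 13)*181*(13 - 3*(-135 - 13))/(-4 + (-135 - 13)))/((2*((⅕)*7))) = (-148*181*(13 - 3*(-148))/(-4 - 148))/((2*(7/5))) = (-148*181*(13 + 444)/(-152))/(14/5) = -148*181*(-1/152)*457*(5/14) = (3060529/38)*(5/14) = 15302645/532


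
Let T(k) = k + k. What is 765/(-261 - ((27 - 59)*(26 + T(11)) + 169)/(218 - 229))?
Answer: -8415/4238 ≈ -1.9856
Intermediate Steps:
T(k) = 2*k
765/(-261 - ((27 - 59)*(26 + T(11)) + 169)/(218 - 229)) = 765/(-261 - ((27 - 59)*(26 + 2*11) + 169)/(218 - 229)) = 765/(-261 - (-32*(26 + 22) + 169)/(-11)) = 765/(-261 - (-32*48 + 169)*(-1)/11) = 765/(-261 - (-1536 + 169)*(-1)/11) = 765/(-261 - (-1367)*(-1)/11) = 765/(-261 - 1*1367/11) = 765/(-261 - 1367/11) = 765/(-4238/11) = 765*(-11/4238) = -8415/4238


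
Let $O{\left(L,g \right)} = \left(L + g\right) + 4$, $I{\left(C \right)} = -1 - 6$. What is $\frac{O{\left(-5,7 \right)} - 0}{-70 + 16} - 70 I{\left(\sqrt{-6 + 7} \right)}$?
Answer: $\frac{4409}{9} \approx 489.89$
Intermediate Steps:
$I{\left(C \right)} = -7$
$O{\left(L,g \right)} = 4 + L + g$
$\frac{O{\left(-5,7 \right)} - 0}{-70 + 16} - 70 I{\left(\sqrt{-6 + 7} \right)} = \frac{\left(4 - 5 + 7\right) - 0}{-70 + 16} - -490 = \frac{6 + 0}{-54} + 490 = 6 \left(- \frac{1}{54}\right) + 490 = - \frac{1}{9} + 490 = \frac{4409}{9}$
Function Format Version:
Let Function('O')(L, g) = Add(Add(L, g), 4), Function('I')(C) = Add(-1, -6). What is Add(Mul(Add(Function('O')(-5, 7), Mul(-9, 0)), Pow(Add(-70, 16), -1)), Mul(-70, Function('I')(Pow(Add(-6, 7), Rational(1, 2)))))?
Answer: Rational(4409, 9) ≈ 489.89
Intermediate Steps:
Function('I')(C) = -7
Function('O')(L, g) = Add(4, L, g)
Add(Mul(Add(Function('O')(-5, 7), Mul(-9, 0)), Pow(Add(-70, 16), -1)), Mul(-70, Function('I')(Pow(Add(-6, 7), Rational(1, 2))))) = Add(Mul(Add(Add(4, -5, 7), Mul(-9, 0)), Pow(Add(-70, 16), -1)), Mul(-70, -7)) = Add(Mul(Add(6, 0), Pow(-54, -1)), 490) = Add(Mul(6, Rational(-1, 54)), 490) = Add(Rational(-1, 9), 490) = Rational(4409, 9)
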